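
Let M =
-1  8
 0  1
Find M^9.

[[-1, 8], [0, 1]]

M² = I (check: tr M = 0 and det M = -1), so M^9 = M since 9 is odd.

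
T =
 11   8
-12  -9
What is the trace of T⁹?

19682

tr T = 2 and det T = -3, so the characteristic polynomial is λ² − (2)λ + (-3) with roots -1 and 3.
Eigenvectors give P = [[-2, -1], [3, 1]] with P⁻¹ = [[1, 1], [-3, -2]], and T = P·diag(-1, 3)·P⁻¹.
Then T⁹ = P·diag(-1, 19683)·P⁻¹ = [[2, -19683], [-3, 19683]] · [[1, 1], [-3, -2]] = [[59051, 39368], [-59052, -39369]].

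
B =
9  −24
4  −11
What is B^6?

[[−1455, 4368], [−728, 2185]]

tr B = −2 and det B = −3, so the characteristic polynomial is λ² − (−2)λ + (−3) with roots 1 and −3.
Eigenvectors give P = [[−3, −2], [−1, −1]] with P⁻¹ = [[−1, 2], [1, −3]], and B = P·diag(1, −3)·P⁻¹.
Then B^6 = P·diag(1, 729)·P⁻¹ = [[−3, −1458], [−1, −729]] · [[−1, 2], [1, −3]] = [[−1455, 4368], [−728, 2185]].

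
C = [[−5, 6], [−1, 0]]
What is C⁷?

tr C = −5 and det C = 6, so the characteristic polynomial is λ² − (−5)λ + (6) with roots −3 and −2.
Eigenvectors give P = [[−3, −2], [−1, −1]] with P⁻¹ = [[−1, 2], [1, −3]], and C = P·diag(−3, −2)·P⁻¹.
Then C⁷ = P·diag(−2187, −128)·P⁻¹ = [[6561, 256], [2187, 128]] · [[−1, 2], [1, −3]] = [[−6305, 12354], [−2059, 3990]].

[[−6305, 12354], [−2059, 3990]]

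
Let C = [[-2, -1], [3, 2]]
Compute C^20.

C² = I (check: tr C = 0 and det C = -1), so C^20 = I since 20 is even.

[[1, 0], [0, 1]]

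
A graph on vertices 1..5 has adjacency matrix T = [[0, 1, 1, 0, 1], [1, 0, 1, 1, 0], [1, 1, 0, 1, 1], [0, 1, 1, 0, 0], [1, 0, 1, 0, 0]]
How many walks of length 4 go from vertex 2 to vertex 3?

19

The number of length-4 walks from vertex 2 to vertex 3 is entry (2,3) of T⁴, where T is the adjacency matrix.
T² = [[3, 1, 2, 2, 1], [1, 3, 2, 1, 2], [2, 2, 4, 1, 1], [2, 1, 1, 2, 1], [1, 2, 1, 1, 2]]
T³ = [[4, 7, 7, 3, 5], [7, 4, 7, 5, 3], [7, 7, 6, 6, 6], [3, 5, 6, 2, 3], [5, 3, 6, 3, 2]]
T⁴ = [[19, 14, 19, 14, 11], [14, 19, 19, 11, 14], [19, 19, 26, 13, 13], [14, 11, 13, 11, 9], [11, 14, 13, 9, 11]]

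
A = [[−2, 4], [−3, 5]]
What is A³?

tr A = 3 and det A = 2, so the characteristic polynomial is λ² − (3)λ + (2) with roots 1 and 2.
Eigenvectors give P = [[4, 1], [3, 1]] with P⁻¹ = [[1, −1], [−3, 4]], and A = P·diag(1, 2)·P⁻¹.
Then A³ = P·diag(1, 8)·P⁻¹ = [[4, 8], [3, 8]] · [[1, −1], [−3, 4]] = [[−20, 28], [−21, 29]].

[[−20, 28], [−21, 29]]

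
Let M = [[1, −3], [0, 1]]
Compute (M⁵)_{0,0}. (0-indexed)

M = I + N where N = [[0, −3], [0, 0]] is strictly upper-triangular, so N² = 0.
(I + N)⁵ = I + 5·N = [[1, −15], [0, 1]].

1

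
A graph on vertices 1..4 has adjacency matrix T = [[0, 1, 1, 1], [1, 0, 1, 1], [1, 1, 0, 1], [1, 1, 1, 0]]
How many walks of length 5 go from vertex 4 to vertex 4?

60

The number of length-5 walks from vertex 4 to vertex 4 is entry (4,4) of T⁵, where T is the adjacency matrix.
T² = [[3, 2, 2, 2], [2, 3, 2, 2], [2, 2, 3, 2], [2, 2, 2, 3]]
T³ = [[6, 7, 7, 7], [7, 6, 7, 7], [7, 7, 6, 7], [7, 7, 7, 6]]
T⁴ = [[21, 20, 20, 20], [20, 21, 20, 20], [20, 20, 21, 20], [20, 20, 20, 21]]
T⁵ = [[60, 61, 61, 61], [61, 60, 61, 61], [61, 61, 60, 61], [61, 61, 61, 60]]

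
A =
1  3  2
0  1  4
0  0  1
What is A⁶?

[[1, 18, 192], [0, 1, 24], [0, 0, 1]]

A = I + N where N = [[0, 3, 2], [0, 0, 4], [0, 0, 0]] is strictly upper-triangular, so N³ = 0.
(I + N)⁶ = I + 6·N + 15·N² = [[1, 18, 192], [0, 1, 24], [0, 0, 1]].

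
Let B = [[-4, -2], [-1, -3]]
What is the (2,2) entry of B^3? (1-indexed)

-47

B^2 = [[18, 14], [7, 11]]
B^3 = [[-86, -78], [-39, -47]]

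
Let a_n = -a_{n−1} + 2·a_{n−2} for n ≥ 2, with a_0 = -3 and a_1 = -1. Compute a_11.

1363

With companion matrix Q = [[-1, 2], [1, 0]], [a_n, a_{n−1}]ᵀ = Q·[a_{n−1}, a_{n−2}]ᵀ, so [a_11, a_10]ᵀ = Q¹⁰·[a_1, a_0]ᵀ.
Q¹⁰ = [[683, -682], [-341, 342]], giving [a_11, a_10]ᵀ = [[1363], [-685]].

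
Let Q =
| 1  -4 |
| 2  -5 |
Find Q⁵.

[[241, -484], [242, -485]]

tr Q = -4 and det Q = 3, so the characteristic polynomial is λ² − (-4)λ + (3) with roots -1 and -3.
Eigenvectors give P = [[2, 1], [1, 1]] with P⁻¹ = [[1, -1], [-1, 2]], and Q = P·diag(-1, -3)·P⁻¹.
Then Q⁵ = P·diag(-1, -243)·P⁻¹ = [[-2, -243], [-1, -243]] · [[1, -1], [-1, 2]] = [[241, -484], [242, -485]].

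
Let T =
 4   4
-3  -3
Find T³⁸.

[[4, 4], [-3, -3]]

T² = T (a projection; rank 1, trace 1), so T³⁸ = T.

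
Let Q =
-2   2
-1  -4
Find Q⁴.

[[-68, -192], [96, 124]]

Q² = [[2, -12], [6, 14]]
Q³ = [[8, 52], [-26, -44]]
Q⁴ = [[-68, -192], [96, 124]]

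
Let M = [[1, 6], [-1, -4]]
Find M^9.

tr M = -3 and det M = 2, so the characteristic polynomial is λ² − (-3)λ + (2) with roots -2 and -1.
Eigenvectors give P = [[-2, -3], [1, 1]] with P⁻¹ = [[1, 3], [-1, -2]], and M = P·diag(-2, -1)·P⁻¹.
Then M^9 = P·diag(-512, -1)·P⁻¹ = [[1024, 3], [-512, -1]] · [[1, 3], [-1, -2]] = [[1021, 3066], [-511, -1534]].

[[1021, 3066], [-511, -1534]]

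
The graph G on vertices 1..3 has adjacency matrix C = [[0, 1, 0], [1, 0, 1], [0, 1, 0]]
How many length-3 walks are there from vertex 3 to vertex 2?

2

The number of length-3 walks from vertex 3 to vertex 2 is entry (3,2) of C³, where C is the adjacency matrix.
C² = [[1, 0, 1], [0, 2, 0], [1, 0, 1]]
C³ = [[0, 2, 0], [2, 0, 2], [0, 2, 0]]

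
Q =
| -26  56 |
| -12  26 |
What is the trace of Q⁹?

tr Q = 0 and det Q = -4, so the characteristic polynomial is λ² − (0)λ + (-4) with roots -2 and 2.
Eigenvectors give P = [[7, -2], [3, -1]] with P⁻¹ = [[1, -2], [3, -7]], and Q = P·diag(-2, 2)·P⁻¹.
Then Q⁹ = P·diag(-512, 512)·P⁻¹ = [[-3584, -1024], [-1536, -512]] · [[1, -2], [3, -7]] = [[-6656, 14336], [-3072, 6656]].

0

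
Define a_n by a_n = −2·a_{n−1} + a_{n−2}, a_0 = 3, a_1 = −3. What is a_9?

−4179

With companion matrix M = [[−2, 1], [1, 0]], [a_n, a_{n−1}]ᵀ = M·[a_{n−1}, a_{n−2}]ᵀ, so [a_9, a_8]ᵀ = M⁸·[a_1, a_0]ᵀ.
M⁸ = [[985, −408], [−408, 169]], giving [a_9, a_8]ᵀ = [[−4179], [1731]].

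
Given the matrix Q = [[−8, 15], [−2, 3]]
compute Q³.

tr Q = −5 and det Q = 6, so the characteristic polynomial is λ² − (−5)λ + (6) with roots −2 and −3.
Eigenvectors give P = [[−5, −3], [−2, −1]] with P⁻¹ = [[1, −3], [−2, 5]], and Q = P·diag(−2, −3)·P⁻¹.
Then Q³ = P·diag(−8, −27)·P⁻¹ = [[40, 81], [16, 27]] · [[1, −3], [−2, 5]] = [[−122, 285], [−38, 87]].

[[−122, 285], [−38, 87]]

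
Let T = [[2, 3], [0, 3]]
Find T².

[[4, 15], [0, 9]]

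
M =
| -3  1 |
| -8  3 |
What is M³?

M² = I (check: tr M = 0 and det M = -1), so M³ = M since 3 is odd.

[[-3, 1], [-8, 3]]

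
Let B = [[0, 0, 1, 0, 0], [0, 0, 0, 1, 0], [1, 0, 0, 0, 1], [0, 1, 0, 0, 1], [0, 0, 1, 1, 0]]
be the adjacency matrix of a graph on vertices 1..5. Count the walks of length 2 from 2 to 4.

0

The number of length-2 walks from vertex 2 to vertex 4 is entry (2,4) of B², where B is the adjacency matrix.
B² = [[1, 0, 0, 0, 1], [0, 1, 0, 0, 1], [0, 0, 2, 1, 0], [0, 0, 1, 2, 0], [1, 1, 0, 0, 2]]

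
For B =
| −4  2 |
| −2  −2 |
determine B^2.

[[12, −12], [12, 0]]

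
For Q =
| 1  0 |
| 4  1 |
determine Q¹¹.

[[1, 0], [44, 1]]

Q = I + N where N = [[0, 0], [4, 0]] is strictly lower-triangular, so N² = 0.
(I + N)¹¹ = I + 11·N = [[1, 0], [44, 1]].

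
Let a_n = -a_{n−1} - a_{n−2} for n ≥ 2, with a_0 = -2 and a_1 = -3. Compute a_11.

With companion matrix M = [[-1, -1], [1, 0]], [a_n, a_{n−1}]ᵀ = M·[a_{n−1}, a_{n−2}]ᵀ, so [a_11, a_10]ᵀ = M¹⁰·[a_1, a_0]ᵀ.
M¹⁰ = [[-1, -1], [1, 0]], giving [a_11, a_10]ᵀ = [[5], [-3]].

5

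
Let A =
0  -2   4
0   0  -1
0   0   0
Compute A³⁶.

[[0, 0, 0], [0, 0, 0], [0, 0, 0]]

A is strictly triangular, hence nilpotent: A³ = 0, so A³⁶ = 0.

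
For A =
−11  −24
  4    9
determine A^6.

[[2185, 4368], [−728, −1455]]

tr A = −2 and det A = −3, so the characteristic polynomial is λ² − (−2)λ + (−3) with roots −3 and 1.
Eigenvectors give P = [[3, −2], [−1, 1]] with P⁻¹ = [[1, 2], [1, 3]], and A = P·diag(−3, 1)·P⁻¹.
Then A^6 = P·diag(729, 1)·P⁻¹ = [[2187, −2], [−729, 1]] · [[1, 2], [1, 3]] = [[2185, 4368], [−728, −1455]].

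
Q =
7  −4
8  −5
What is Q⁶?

tr Q = 2 and det Q = −3, so the characteristic polynomial is λ² − (2)λ + (−3) with roots 3 and −1.
Eigenvectors give P = [[1, −1], [1, −2]] with P⁻¹ = [[2, −1], [1, −1]], and Q = P·diag(3, −1)·P⁻¹.
Then Q⁶ = P·diag(729, 1)·P⁻¹ = [[729, −1], [729, −2]] · [[2, −1], [1, −1]] = [[1457, −728], [1456, −727]].

[[1457, −728], [1456, −727]]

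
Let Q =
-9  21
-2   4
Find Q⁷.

tr Q = -5 and det Q = 6, so the characteristic polynomial is λ² − (-5)λ + (6) with roots -3 and -2.
Eigenvectors give P = [[7, 3], [2, 1]] with P⁻¹ = [[1, -3], [-2, 7]], and Q = P·diag(-3, -2)·P⁻¹.
Then Q⁷ = P·diag(-2187, -128)·P⁻¹ = [[-15309, -384], [-4374, -128]] · [[1, -3], [-2, 7]] = [[-14541, 43239], [-4118, 12226]].

[[-14541, 43239], [-4118, 12226]]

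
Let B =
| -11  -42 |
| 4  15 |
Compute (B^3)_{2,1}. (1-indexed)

52

tr B = 4 and det B = 3, so the characteristic polynomial is λ² − (4)λ + (3) with roots 1 and 3.
Eigenvectors give P = [[7, -3], [-2, 1]] with P⁻¹ = [[1, 3], [2, 7]], and B = P·diag(1, 3)·P⁻¹.
Then B^3 = P·diag(1, 27)·P⁻¹ = [[7, -81], [-2, 27]] · [[1, 3], [2, 7]] = [[-155, -546], [52, 183]].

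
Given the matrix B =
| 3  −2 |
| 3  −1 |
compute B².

[[3, −4], [6, −5]]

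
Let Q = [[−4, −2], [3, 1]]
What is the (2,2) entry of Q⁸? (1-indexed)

tr Q = −3 and det Q = 2, so the characteristic polynomial is λ² − (−3)λ + (2) with roots −2 and −1.
Eigenvectors give P = [[1, −2], [−1, 3]] with P⁻¹ = [[3, 2], [1, 1]], and Q = P·diag(−2, −1)·P⁻¹.
Then Q⁸ = P·diag(256, 1)·P⁻¹ = [[256, −2], [−256, 3]] · [[3, 2], [1, 1]] = [[766, 510], [−765, −509]].

−509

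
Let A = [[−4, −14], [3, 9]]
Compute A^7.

tr A = 5 and det A = 6, so the characteristic polynomial is λ² − (5)λ + (6) with roots 2 and 3.
Eigenvectors give P = [[7, −2], [−3, 1]] with P⁻¹ = [[1, 2], [3, 7]], and A = P·diag(2, 3)·P⁻¹.
Then A^7 = P·diag(128, 2187)·P⁻¹ = [[896, −4374], [−384, 2187]] · [[1, 2], [3, 7]] = [[−12226, −28826], [6177, 14541]].

[[−12226, −28826], [6177, 14541]]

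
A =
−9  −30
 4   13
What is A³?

tr A = 4 and det A = 3, so the characteristic polynomial is λ² − (4)λ + (3) with roots 3 and 1.
Eigenvectors give P = [[−5, −3], [2, 1]] with P⁻¹ = [[1, 3], [−2, −5]], and A = P·diag(3, 1)·P⁻¹.
Then A³ = P·diag(27, 1)·P⁻¹ = [[−135, −3], [54, 1]] · [[1, 3], [−2, −5]] = [[−129, −390], [52, 157]].

[[−129, −390], [52, 157]]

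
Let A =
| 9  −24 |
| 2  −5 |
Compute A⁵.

[[969, −2904], [242, −725]]

tr A = 4 and det A = 3, so the characteristic polynomial is λ² − (4)λ + (3) with roots 3 and 1.
Eigenvectors give P = [[4, 3], [1, 1]] with P⁻¹ = [[1, −3], [−1, 4]], and A = P·diag(3, 1)·P⁻¹.
Then A⁵ = P·diag(243, 1)·P⁻¹ = [[972, 3], [243, 1]] · [[1, −3], [−1, 4]] = [[969, −2904], [242, −725]].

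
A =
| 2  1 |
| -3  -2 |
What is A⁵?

[[2, 1], [-3, -2]]

A² = I (check: tr A = 0 and det A = -1), so A⁵ = A since 5 is odd.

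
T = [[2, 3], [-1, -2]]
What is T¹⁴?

T² = I (check: tr T = 0 and det T = -1), so T¹⁴ = I since 14 is even.

[[1, 0], [0, 1]]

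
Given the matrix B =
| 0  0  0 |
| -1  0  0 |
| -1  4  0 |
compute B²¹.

[[0, 0, 0], [0, 0, 0], [0, 0, 0]]

B is strictly triangular, hence nilpotent: B³ = 0, so B²¹ = 0.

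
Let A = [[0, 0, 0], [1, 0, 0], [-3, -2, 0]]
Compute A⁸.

[[0, 0, 0], [0, 0, 0], [0, 0, 0]]

A is strictly triangular, hence nilpotent: A³ = 0, so A⁸ = 0.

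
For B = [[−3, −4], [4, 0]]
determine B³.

B² = [[−7, 12], [−12, −16]]
B³ = [[69, 28], [−28, 48]]

[[69, 28], [−28, 48]]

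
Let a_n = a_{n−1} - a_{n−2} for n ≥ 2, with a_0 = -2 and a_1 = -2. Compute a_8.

0

With companion matrix A = [[1, -1], [1, 0]], [a_n, a_{n−1}]ᵀ = A·[a_{n−1}, a_{n−2}]ᵀ, so [a_8, a_7]ᵀ = A^7·[a_1, a_0]ᵀ.
A^7 = [[1, -1], [1, 0]], giving [a_8, a_7]ᵀ = [[0], [-2]].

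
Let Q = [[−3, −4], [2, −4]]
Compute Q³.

[[53, −116], [58, 24]]

Q² = [[1, 28], [−14, 8]]
Q³ = [[53, −116], [58, 24]]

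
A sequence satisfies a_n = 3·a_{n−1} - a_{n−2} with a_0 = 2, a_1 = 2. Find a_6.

178

With companion matrix T = [[3, -1], [1, 0]], [a_n, a_{n−1}]ᵀ = T·[a_{n−1}, a_{n−2}]ᵀ, so [a_6, a_5]ᵀ = T^5·[a_1, a_0]ᵀ.
T^5 = [[144, -55], [55, -21]], giving [a_6, a_5]ᵀ = [[178], [68]].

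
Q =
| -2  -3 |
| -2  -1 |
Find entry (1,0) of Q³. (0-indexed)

Q² = [[10, 9], [6, 7]]
Q³ = [[-38, -39], [-26, -25]]

-26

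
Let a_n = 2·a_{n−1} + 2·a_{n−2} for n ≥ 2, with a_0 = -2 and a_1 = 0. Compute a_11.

-26752

With companion matrix A = [[2, 2], [1, 0]], [a_n, a_{n−1}]ᵀ = A·[a_{n−1}, a_{n−2}]ᵀ, so [a_11, a_10]ᵀ = A¹⁰·[a_1, a_0]ᵀ.
A¹⁰ = [[18272, 13376], [6688, 4896]], giving [a_11, a_10]ᵀ = [[-26752], [-9792]].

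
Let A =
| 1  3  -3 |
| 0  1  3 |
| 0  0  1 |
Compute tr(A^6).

3

A = I + N where N = [[0, 3, -3], [0, 0, 3], [0, 0, 0]] is strictly upper-triangular, so N^3 = 0.
(I + N)^6 = I + 6·N + 15·N^2 = [[1, 18, 117], [0, 1, 18], [0, 0, 1]].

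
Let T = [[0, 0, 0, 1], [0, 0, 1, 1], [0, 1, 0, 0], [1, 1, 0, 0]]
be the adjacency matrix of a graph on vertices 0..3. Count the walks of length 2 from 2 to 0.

0

The number of length-2 walks from vertex 2 to vertex 0 is entry (2,0) of T², where T is the adjacency matrix.
T² = [[1, 1, 0, 0], [1, 2, 0, 0], [0, 0, 1, 1], [0, 0, 1, 2]]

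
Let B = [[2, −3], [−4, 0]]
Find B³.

[[56, −48], [−64, 24]]

B² = [[16, −6], [−8, 12]]
B³ = [[56, −48], [−64, 24]]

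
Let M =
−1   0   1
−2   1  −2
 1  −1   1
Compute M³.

M² = [[2, −1, 0], [−2, 3, −6], [2, −2, 4]]
M³ = [[0, −1, 4], [−10, 9, −14], [6, −6, 10]]

[[0, −1, 4], [−10, 9, −14], [6, −6, 10]]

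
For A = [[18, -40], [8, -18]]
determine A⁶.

[[64, 0], [0, 64]]

tr A = 0 and det A = -4, so the characteristic polynomial is λ² − (0)λ + (-4) with roots 2 and -2.
Eigenvectors give P = [[5, -2], [2, -1]] with P⁻¹ = [[1, -2], [2, -5]], and A = P·diag(2, -2)·P⁻¹.
Then A⁶ = P·diag(64, 64)·P⁻¹ = [[320, -128], [128, -64]] · [[1, -2], [2, -5]] = [[64, 0], [0, 64]].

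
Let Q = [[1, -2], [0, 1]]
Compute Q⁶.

Q = I + N where N = [[0, -2], [0, 0]] is strictly upper-triangular, so N² = 0.
(I + N)⁶ = I + 6·N = [[1, -12], [0, 1]].

[[1, -12], [0, 1]]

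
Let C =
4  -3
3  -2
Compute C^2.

[[7, -6], [6, -5]]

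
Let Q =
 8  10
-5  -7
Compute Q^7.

tr Q = 1 and det Q = -6, so the characteristic polynomial is λ² − (1)λ + (-6) with roots 3 and -2.
Eigenvectors give P = [[-2, -1], [1, 1]] with P⁻¹ = [[-1, -1], [1, 2]], and Q = P·diag(3, -2)·P⁻¹.
Then Q^7 = P·diag(2187, -128)·P⁻¹ = [[-4374, 128], [2187, -128]] · [[-1, -1], [1, 2]] = [[4502, 4630], [-2315, -2443]].

[[4502, 4630], [-2315, -2443]]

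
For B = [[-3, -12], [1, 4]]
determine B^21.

B² = B (a projection; rank 1, trace 1), so B^21 = B.

[[-3, -12], [1, 4]]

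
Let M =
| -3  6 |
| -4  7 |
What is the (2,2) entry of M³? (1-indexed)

tr M = 4 and det M = 3, so the characteristic polynomial is λ² − (4)λ + (3) with roots 1 and 3.
Eigenvectors give P = [[3, -1], [2, -1]] with P⁻¹ = [[1, -1], [2, -3]], and M = P·diag(1, 3)·P⁻¹.
Then M³ = P·diag(1, 27)·P⁻¹ = [[3, -27], [2, -27]] · [[1, -1], [2, -3]] = [[-51, 78], [-52, 79]].

79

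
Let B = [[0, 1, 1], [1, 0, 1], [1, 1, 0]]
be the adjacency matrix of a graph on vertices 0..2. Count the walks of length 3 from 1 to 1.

The number of length-3 walks from vertex 1 to vertex 1 is entry (1,1) of B^3, where B is the adjacency matrix.
B^2 = [[2, 1, 1], [1, 2, 1], [1, 1, 2]]
B^3 = [[2, 3, 3], [3, 2, 3], [3, 3, 2]]

2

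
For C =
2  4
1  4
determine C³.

[[40, 128], [32, 104]]

C² = [[8, 24], [6, 20]]
C³ = [[40, 128], [32, 104]]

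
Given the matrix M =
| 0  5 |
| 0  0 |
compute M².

M is strictly triangular, hence nilpotent: M² = 0, so M² = 0.

[[0, 0], [0, 0]]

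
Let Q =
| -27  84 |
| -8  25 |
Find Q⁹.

tr Q = -2 and det Q = -3, so the characteristic polynomial is λ² − (-2)λ + (-3) with roots 1 and -3.
Eigenvectors give P = [[3, 7], [1, 2]] with P⁻¹ = [[-2, 7], [1, -3]], and Q = P·diag(1, -3)·P⁻¹.
Then Q⁹ = P·diag(1, -19683)·P⁻¹ = [[3, -137781], [1, -39366]] · [[-2, 7], [1, -3]] = [[-137787, 413364], [-39368, 118105]].

[[-137787, 413364], [-39368, 118105]]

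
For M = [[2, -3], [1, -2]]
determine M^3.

[[2, -3], [1, -2]]

M² = I (check: tr M = 0 and det M = -1), so M^3 = M since 3 is odd.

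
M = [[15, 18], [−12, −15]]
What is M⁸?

tr M = 0 and det M = −9, so the characteristic polynomial is λ² − (0)λ + (−9) with roots 3 and −3.
Eigenvectors give P = [[3, −1], [−2, 1]] with P⁻¹ = [[1, 1], [2, 3]], and M = P·diag(3, −3)·P⁻¹.
Then M⁸ = P·diag(6561, 6561)·P⁻¹ = [[19683, −6561], [−13122, 6561]] · [[1, 1], [2, 3]] = [[6561, 0], [0, 6561]].

[[6561, 0], [0, 6561]]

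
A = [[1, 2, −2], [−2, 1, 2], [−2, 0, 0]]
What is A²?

[[1, 4, 2], [−8, −3, 6], [−2, −4, 4]]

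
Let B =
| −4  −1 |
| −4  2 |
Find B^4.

[[416, 56], [224, 80]]

B^2 = [[20, 2], [8, 8]]
B^3 = [[−88, −16], [−64, 8]]
B^4 = [[416, 56], [224, 80]]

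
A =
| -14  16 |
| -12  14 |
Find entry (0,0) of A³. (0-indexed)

-56

tr A = 0 and det A = -4, so the characteristic polynomial is λ² − (0)λ + (-4) with roots -2 and 2.
Eigenvectors give P = [[-4, -1], [-3, -1]] with P⁻¹ = [[-1, 1], [3, -4]], and A = P·diag(-2, 2)·P⁻¹.
Then A³ = P·diag(-8, 8)·P⁻¹ = [[32, -8], [24, -8]] · [[-1, 1], [3, -4]] = [[-56, 64], [-48, 56]].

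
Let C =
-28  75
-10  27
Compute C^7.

tr C = -1 and det C = -6, so the characteristic polynomial is λ² − (-1)λ + (-6) with roots 2 and -3.
Eigenvectors give P = [[-5, 3], [-2, 1]] with P⁻¹ = [[1, -3], [2, -5]], and C = P·diag(2, -3)·P⁻¹.
Then C^7 = P·diag(128, -2187)·P⁻¹ = [[-640, -6561], [-256, -2187]] · [[1, -3], [2, -5]] = [[-13762, 34725], [-4630, 11703]].

[[-13762, 34725], [-4630, 11703]]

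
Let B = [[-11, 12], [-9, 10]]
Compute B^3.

[[-35, 36], [-27, 28]]

tr B = -1 and det B = -2, so the characteristic polynomial is λ² − (-1)λ + (-2) with roots -2 and 1.
Eigenvectors give P = [[4, 1], [3, 1]] with P⁻¹ = [[1, -1], [-3, 4]], and B = P·diag(-2, 1)·P⁻¹.
Then B^3 = P·diag(-8, 1)·P⁻¹ = [[-32, 1], [-24, 1]] · [[1, -1], [-3, 4]] = [[-35, 36], [-27, 28]].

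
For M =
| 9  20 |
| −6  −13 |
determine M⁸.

[[−32799, −65600], [19680, 39361]]

tr M = −4 and det M = 3, so the characteristic polynomial is λ² − (−4)λ + (3) with roots −3 and −1.
Eigenvectors give P = [[−5, −2], [3, 1]] with P⁻¹ = [[1, 2], [−3, −5]], and M = P·diag(−3, −1)·P⁻¹.
Then M⁸ = P·diag(6561, 1)·P⁻¹ = [[−32805, −2], [19683, 1]] · [[1, 2], [−3, −5]] = [[−32799, −65600], [19680, 39361]].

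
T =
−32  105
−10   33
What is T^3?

[[−218, 735], [−70, 237]]

tr T = 1 and det T = −6, so the characteristic polynomial is λ² − (1)λ + (−6) with roots 3 and −2.
Eigenvectors give P = [[3, 7], [1, 2]] with P⁻¹ = [[−2, 7], [1, −3]], and T = P·diag(3, −2)·P⁻¹.
Then T^3 = P·diag(27, −8)·P⁻¹ = [[81, −56], [27, −16]] · [[−2, 7], [1, −3]] = [[−218, 735], [−70, 237]].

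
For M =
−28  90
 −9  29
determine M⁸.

tr M = 1 and det M = −2, so the characteristic polynomial is λ² − (1)λ + (−2) with roots 2 and −1.
Eigenvectors give P = [[−3, 10], [−1, 3]] with P⁻¹ = [[3, −10], [1, −3]], and M = P·diag(2, −1)·P⁻¹.
Then M⁸ = P·diag(256, 1)·P⁻¹ = [[−768, 10], [−256, 3]] · [[3, −10], [1, −3]] = [[−2294, 7650], [−765, 2551]].

[[−2294, 7650], [−765, 2551]]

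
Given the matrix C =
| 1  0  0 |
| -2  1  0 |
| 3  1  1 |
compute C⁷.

[[1, 0, 0], [-14, 1, 0], [-21, 7, 1]]

C = I + N where N = [[0, 0, 0], [-2, 0, 0], [3, 1, 0]] is strictly lower-triangular, so N³ = 0.
(I + N)⁷ = I + 7·N + 21·N² = [[1, 0, 0], [-14, 1, 0], [-21, 7, 1]].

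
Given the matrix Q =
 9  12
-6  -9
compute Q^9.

tr Q = 0 and det Q = -9, so the characteristic polynomial is λ² − (0)λ + (-9) with roots -3 and 3.
Eigenvectors give P = [[-1, 2], [1, -1]] with P⁻¹ = [[1, 2], [1, 1]], and Q = P·diag(-3, 3)·P⁻¹.
Then Q^9 = P·diag(-19683, 19683)·P⁻¹ = [[19683, 39366], [-19683, -19683]] · [[1, 2], [1, 1]] = [[59049, 78732], [-39366, -59049]].

[[59049, 78732], [-39366, -59049]]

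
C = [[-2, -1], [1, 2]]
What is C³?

C² = [[3, 0], [0, 3]]
C³ = [[-6, -3], [3, 6]]

[[-6, -3], [3, 6]]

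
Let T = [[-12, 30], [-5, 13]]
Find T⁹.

tr T = 1 and det T = -6, so the characteristic polynomial is λ² − (1)λ + (-6) with roots 3 and -2.
Eigenvectors give P = [[-2, 3], [-1, 1]] with P⁻¹ = [[1, -3], [1, -2]], and T = P·diag(3, -2)·P⁻¹.
Then T⁹ = P·diag(19683, -512)·P⁻¹ = [[-39366, -1536], [-19683, -512]] · [[1, -3], [1, -2]] = [[-40902, 121170], [-20195, 60073]].

[[-40902, 121170], [-20195, 60073]]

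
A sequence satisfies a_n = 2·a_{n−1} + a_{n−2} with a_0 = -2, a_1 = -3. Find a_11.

With companion matrix B = [[2, 1], [1, 0]], [a_n, a_{n−1}]ᵀ = B·[a_{n−1}, a_{n−2}]ᵀ, so [a_11, a_10]ᵀ = B¹⁰·[a_1, a_0]ᵀ.
B¹⁰ = [[5741, 2378], [2378, 985]], giving [a_11, a_10]ᵀ = [[-21979], [-9104]].

-21979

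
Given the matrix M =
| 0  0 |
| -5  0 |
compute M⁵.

[[0, 0], [0, 0]]

M is strictly triangular, hence nilpotent: M² = 0, so M⁵ = 0.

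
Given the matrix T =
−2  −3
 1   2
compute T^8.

T² = I (check: tr T = 0 and det T = −1), so T^8 = I since 8 is even.

[[1, 0], [0, 1]]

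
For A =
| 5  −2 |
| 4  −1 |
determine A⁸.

tr A = 4 and det A = 3, so the characteristic polynomial is λ² − (4)λ + (3) with roots 3 and 1.
Eigenvectors give P = [[−1, −1], [−1, −2]] with P⁻¹ = [[−2, 1], [1, −1]], and A = P·diag(3, 1)·P⁻¹.
Then A⁸ = P·diag(6561, 1)·P⁻¹ = [[−6561, −1], [−6561, −2]] · [[−2, 1], [1, −1]] = [[13121, −6560], [13120, −6559]].

[[13121, −6560], [13120, −6559]]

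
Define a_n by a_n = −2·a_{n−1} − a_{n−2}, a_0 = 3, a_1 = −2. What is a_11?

With companion matrix C = [[−2, −1], [1, 0]], [a_n, a_{n−1}]ᵀ = C·[a_{n−1}, a_{n−2}]ᵀ, so [a_11, a_10]ᵀ = C¹⁰·[a_1, a_0]ᵀ.
C¹⁰ = [[11, 10], [−10, −9]], giving [a_11, a_10]ᵀ = [[8], [−7]].

8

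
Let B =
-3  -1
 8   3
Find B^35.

B² = I (check: tr B = 0 and det B = -1), so B^35 = B since 35 is odd.

[[-3, -1], [8, 3]]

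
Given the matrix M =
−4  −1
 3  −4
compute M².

[[13, 8], [−24, 13]]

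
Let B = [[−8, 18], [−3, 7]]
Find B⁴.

[[46, −90], [15, −29]]

tr B = −1 and det B = −2, so the characteristic polynomial is λ² − (−1)λ + (−2) with roots 1 and −2.
Eigenvectors give P = [[2, 3], [1, 1]] with P⁻¹ = [[−1, 3], [1, −2]], and B = P·diag(1, −2)·P⁻¹.
Then B⁴ = P·diag(1, 16)·P⁻¹ = [[2, 48], [1, 16]] · [[−1, 3], [1, −2]] = [[46, −90], [15, −29]].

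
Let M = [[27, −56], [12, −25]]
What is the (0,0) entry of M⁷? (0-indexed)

tr M = 2 and det M = −3, so the characteristic polynomial is λ² − (2)λ + (−3) with roots −1 and 3.
Eigenvectors give P = [[2, 7], [1, 3]] with P⁻¹ = [[−3, 7], [1, −2]], and M = P·diag(−1, 3)·P⁻¹.
Then M⁷ = P·diag(−1, 2187)·P⁻¹ = [[−2, 15309], [−1, 6561]] · [[−3, 7], [1, −2]] = [[15315, −30632], [6564, −13129]].

15315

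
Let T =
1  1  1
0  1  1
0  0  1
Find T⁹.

[[1, 9, 45], [0, 1, 9], [0, 0, 1]]

T = I + N where N = [[0, 1, 1], [0, 0, 1], [0, 0, 0]] is strictly upper-triangular, so N³ = 0.
(I + N)⁹ = I + 9·N + 36·N² = [[1, 9, 45], [0, 1, 9], [0, 0, 1]].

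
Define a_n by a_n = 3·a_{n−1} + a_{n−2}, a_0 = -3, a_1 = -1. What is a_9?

With companion matrix B = [[3, 1], [1, 0]], [a_n, a_{n−1}]ᵀ = B·[a_{n−1}, a_{n−2}]ᵀ, so [a_9, a_8]ᵀ = B^8·[a_1, a_0]ᵀ.
B^8 = [[12970, 3927], [3927, 1189]], giving [a_9, a_8]ᵀ = [[-24751], [-7494]].

-24751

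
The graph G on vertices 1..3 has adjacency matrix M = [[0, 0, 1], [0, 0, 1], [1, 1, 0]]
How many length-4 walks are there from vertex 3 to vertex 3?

4

The number of length-4 walks from vertex 3 to vertex 3 is entry (3,3) of M⁴, where M is the adjacency matrix.
M² = [[1, 1, 0], [1, 1, 0], [0, 0, 2]]
M³ = [[0, 0, 2], [0, 0, 2], [2, 2, 0]]
M⁴ = [[2, 2, 0], [2, 2, 0], [0, 0, 4]]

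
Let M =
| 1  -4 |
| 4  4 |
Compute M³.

M² = [[-15, -20], [20, 0]]
M³ = [[-95, -20], [20, -80]]

[[-95, -20], [20, -80]]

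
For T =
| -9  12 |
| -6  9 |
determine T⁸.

[[6561, 0], [0, 6561]]

tr T = 0 and det T = -9, so the characteristic polynomial is λ² − (0)λ + (-9) with roots 3 and -3.
Eigenvectors give P = [[-1, 2], [-1, 1]] with P⁻¹ = [[1, -2], [1, -1]], and T = P·diag(3, -3)·P⁻¹.
Then T⁸ = P·diag(6561, 6561)·P⁻¹ = [[-6561, 13122], [-6561, 6561]] · [[1, -2], [1, -1]] = [[6561, 0], [0, 6561]].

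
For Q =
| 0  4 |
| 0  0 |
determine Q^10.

Q is strictly triangular, hence nilpotent: Q^2 = 0, so Q^10 = 0.

[[0, 0], [0, 0]]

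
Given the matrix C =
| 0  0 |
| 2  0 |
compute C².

[[0, 0], [0, 0]]

C is strictly triangular, hence nilpotent: C² = 0, so C² = 0.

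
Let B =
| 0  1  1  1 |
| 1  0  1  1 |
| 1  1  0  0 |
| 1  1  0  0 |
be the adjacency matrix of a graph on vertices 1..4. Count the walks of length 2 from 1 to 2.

2

The number of length-2 walks from vertex 1 to vertex 2 is entry (1,2) of B², where B is the adjacency matrix.
B² = [[3, 2, 1, 1], [2, 3, 1, 1], [1, 1, 2, 2], [1, 1, 2, 2]]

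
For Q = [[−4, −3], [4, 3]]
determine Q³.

Q² = [[4, 3], [−4, −3]]
Q³ = [[−4, −3], [4, 3]]

[[−4, −3], [4, 3]]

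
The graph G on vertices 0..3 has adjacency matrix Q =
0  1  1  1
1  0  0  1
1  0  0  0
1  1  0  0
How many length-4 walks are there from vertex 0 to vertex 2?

2

The number of length-4 walks from vertex 0 to vertex 2 is entry (0,2) of Q⁴, where Q is the adjacency matrix.
Q² = [[3, 1, 0, 1], [1, 2, 1, 1], [0, 1, 1, 1], [1, 1, 1, 2]]
Q³ = [[2, 4, 3, 4], [4, 2, 1, 3], [3, 1, 0, 1], [4, 3, 1, 2]]
Q⁴ = [[11, 6, 2, 6], [6, 7, 4, 6], [2, 4, 3, 4], [6, 6, 4, 7]]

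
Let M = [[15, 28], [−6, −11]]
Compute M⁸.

tr M = 4 and det M = 3, so the characteristic polynomial is λ² − (4)λ + (3) with roots 1 and 3.
Eigenvectors give P = [[−2, 7], [1, −3]] with P⁻¹ = [[3, 7], [1, 2]], and M = P·diag(1, 3)·P⁻¹.
Then M⁸ = P·diag(1, 6561)·P⁻¹ = [[−2, 45927], [1, −19683]] · [[3, 7], [1, 2]] = [[45921, 91840], [−19680, −39359]].

[[45921, 91840], [−19680, −39359]]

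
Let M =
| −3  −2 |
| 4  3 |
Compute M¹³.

M² = I (check: tr M = 0 and det M = −1), so M¹³ = M since 13 is odd.

[[−3, −2], [4, 3]]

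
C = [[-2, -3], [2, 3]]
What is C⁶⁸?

[[-2, -3], [2, 3]]

C² = C (a projection; rank 1, trace 1), so C⁶⁸ = C.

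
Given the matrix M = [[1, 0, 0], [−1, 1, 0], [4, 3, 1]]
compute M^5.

M = I + N where N = [[0, 0, 0], [−1, 0, 0], [4, 3, 0]] is strictly lower-triangular, so N^3 = 0.
(I + N)^5 = I + 5·N + 10·N^2 = [[1, 0, 0], [−5, 1, 0], [−10, 15, 1]].

[[1, 0, 0], [−5, 1, 0], [−10, 15, 1]]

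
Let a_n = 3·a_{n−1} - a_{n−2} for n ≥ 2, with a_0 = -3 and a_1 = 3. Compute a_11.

With companion matrix C = [[3, -1], [1, 0]], [a_n, a_{n−1}]ᵀ = C·[a_{n−1}, a_{n−2}]ᵀ, so [a_11, a_10]ᵀ = C^10·[a_1, a_0]ᵀ.
C^10 = [[17711, -6765], [6765, -2584]], giving [a_11, a_10]ᵀ = [[73428], [28047]].

73428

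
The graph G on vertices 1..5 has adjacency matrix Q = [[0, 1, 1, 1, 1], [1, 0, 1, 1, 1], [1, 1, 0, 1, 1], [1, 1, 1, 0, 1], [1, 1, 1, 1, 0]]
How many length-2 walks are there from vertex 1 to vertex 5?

The number of length-2 walks from vertex 1 to vertex 5 is entry (1,5) of Q², where Q is the adjacency matrix.
Q² = [[4, 3, 3, 3, 3], [3, 4, 3, 3, 3], [3, 3, 4, 3, 3], [3, 3, 3, 4, 3], [3, 3, 3, 3, 4]]

3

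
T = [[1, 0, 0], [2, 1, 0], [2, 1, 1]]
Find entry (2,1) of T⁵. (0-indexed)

5

T = I + N where N = [[0, 0, 0], [2, 0, 0], [2, 1, 0]] is strictly lower-triangular, so N³ = 0.
(I + N)⁵ = I + 5·N + 10·N² = [[1, 0, 0], [10, 1, 0], [30, 5, 1]].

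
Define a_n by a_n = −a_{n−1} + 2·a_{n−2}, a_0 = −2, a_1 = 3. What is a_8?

With companion matrix M = [[−1, 2], [1, 0]], [a_n, a_{n−1}]ᵀ = M·[a_{n−1}, a_{n−2}]ᵀ, so [a_8, a_7]ᵀ = M^7·[a_1, a_0]ᵀ.
M^7 = [[−85, 86], [43, −42]], giving [a_8, a_7]ᵀ = [[−427], [213]].

−427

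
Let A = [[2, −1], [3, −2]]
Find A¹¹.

A² = I (check: tr A = 0 and det A = −1), so A¹¹ = A since 11 is odd.

[[2, −1], [3, −2]]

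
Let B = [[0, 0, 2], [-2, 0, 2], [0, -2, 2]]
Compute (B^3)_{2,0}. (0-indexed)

B^2 = [[0, -4, 4], [0, -4, 0], [4, -4, 0]]
B^3 = [[8, -8, 0], [8, 0, -8], [8, 0, 0]]

8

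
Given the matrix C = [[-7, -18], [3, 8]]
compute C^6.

tr C = 1 and det C = -2, so the characteristic polynomial is λ² − (1)λ + (-2) with roots -1 and 2.
Eigenvectors give P = [[3, -2], [-1, 1]] with P⁻¹ = [[1, 2], [1, 3]], and C = P·diag(-1, 2)·P⁻¹.
Then C^6 = P·diag(1, 64)·P⁻¹ = [[3, -128], [-1, 64]] · [[1, 2], [1, 3]] = [[-125, -378], [63, 190]].

[[-125, -378], [63, 190]]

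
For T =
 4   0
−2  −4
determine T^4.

T^2 = [[16, 0], [0, 16]]
T^3 = [[64, 0], [−32, −64]]
T^4 = [[256, 0], [0, 256]]

[[256, 0], [0, 256]]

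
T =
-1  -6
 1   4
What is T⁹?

[[-1021, -3066], [511, 1534]]

tr T = 3 and det T = 2, so the characteristic polynomial is λ² − (3)λ + (2) with roots 2 and 1.
Eigenvectors give P = [[2, -3], [-1, 1]] with P⁻¹ = [[-1, -3], [-1, -2]], and T = P·diag(2, 1)·P⁻¹.
Then T⁹ = P·diag(512, 1)·P⁻¹ = [[1024, -3], [-512, 1]] · [[-1, -3], [-1, -2]] = [[-1021, -3066], [511, 1534]].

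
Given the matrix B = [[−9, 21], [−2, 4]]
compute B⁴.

tr B = −5 and det B = 6, so the characteristic polynomial is λ² − (−5)λ + (6) with roots −3 and −2.
Eigenvectors give P = [[7, −3], [2, −1]] with P⁻¹ = [[1, −3], [2, −7]], and B = P·diag(−3, −2)·P⁻¹.
Then B⁴ = P·diag(81, 16)·P⁻¹ = [[567, −48], [162, −16]] · [[1, −3], [2, −7]] = [[471, −1365], [130, −374]].

[[471, −1365], [130, −374]]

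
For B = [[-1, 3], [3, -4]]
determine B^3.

[[-55, 90], [90, -145]]

B^2 = [[10, -15], [-15, 25]]
B^3 = [[-55, 90], [90, -145]]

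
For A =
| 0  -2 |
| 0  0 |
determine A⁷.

[[0, 0], [0, 0]]

A is strictly triangular, hence nilpotent: A² = 0, so A⁷ = 0.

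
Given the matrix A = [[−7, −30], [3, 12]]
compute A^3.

[[−163, −570], [57, 198]]

tr A = 5 and det A = 6, so the characteristic polynomial is λ² − (5)λ + (6) with roots 3 and 2.
Eigenvectors give P = [[−3, −10], [1, 3]] with P⁻¹ = [[3, 10], [−1, −3]], and A = P·diag(3, 2)·P⁻¹.
Then A^3 = P·diag(27, 8)·P⁻¹ = [[−81, −80], [27, 24]] · [[3, 10], [−1, −3]] = [[−163, −570], [57, 198]].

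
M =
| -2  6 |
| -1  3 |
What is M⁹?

[[-2, 6], [-1, 3]]

M² = M (a projection; rank 1, trace 1), so M⁹ = M.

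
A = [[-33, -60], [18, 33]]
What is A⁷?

tr A = 0 and det A = -9, so the characteristic polynomial is λ² − (0)λ + (-9) with roots 3 and -3.
Eigenvectors give P = [[-5, -2], [3, 1]] with P⁻¹ = [[1, 2], [-3, -5]], and A = P·diag(3, -3)·P⁻¹.
Then A⁷ = P·diag(2187, -2187)·P⁻¹ = [[-10935, 4374], [6561, -2187]] · [[1, 2], [-3, -5]] = [[-24057, -43740], [13122, 24057]].

[[-24057, -43740], [13122, 24057]]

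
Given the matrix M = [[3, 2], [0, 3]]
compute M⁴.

[[81, 216], [0, 81]]

M² = [[9, 12], [0, 9]]
M³ = [[27, 54], [0, 27]]
M⁴ = [[81, 216], [0, 81]]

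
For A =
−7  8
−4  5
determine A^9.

[[−39367, 39368], [−19684, 19685]]

tr A = −2 and det A = −3, so the characteristic polynomial is λ² − (−2)λ + (−3) with roots −3 and 1.
Eigenvectors give P = [[2, −1], [1, −1]] with P⁻¹ = [[1, −1], [1, −2]], and A = P·diag(−3, 1)·P⁻¹.
Then A^9 = P·diag(−19683, 1)·P⁻¹ = [[−39366, −1], [−19683, −1]] · [[1, −1], [1, −2]] = [[−39367, 39368], [−19684, 19685]].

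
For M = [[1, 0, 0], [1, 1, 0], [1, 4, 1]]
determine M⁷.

M = I + N where N = [[0, 0, 0], [1, 0, 0], [1, 4, 0]] is strictly lower-triangular, so N³ = 0.
(I + N)⁷ = I + 7·N + 21·N² = [[1, 0, 0], [7, 1, 0], [91, 28, 1]].

[[1, 0, 0], [7, 1, 0], [91, 28, 1]]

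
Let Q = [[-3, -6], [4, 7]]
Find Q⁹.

tr Q = 4 and det Q = 3, so the characteristic polynomial is λ² − (4)λ + (3) with roots 1 and 3.
Eigenvectors give P = [[-3, -1], [2, 1]] with P⁻¹ = [[-1, -1], [2, 3]], and Q = P·diag(1, 3)·P⁻¹.
Then Q⁹ = P·diag(1, 19683)·P⁻¹ = [[-3, -19683], [2, 19683]] · [[-1, -1], [2, 3]] = [[-39363, -59046], [39364, 59047]].

[[-39363, -59046], [39364, 59047]]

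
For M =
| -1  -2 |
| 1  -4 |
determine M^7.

[[1931, -4118], [2059, -4246]]

tr M = -5 and det M = 6, so the characteristic polynomial is λ² − (-5)λ + (6) with roots -2 and -3.
Eigenvectors give P = [[-2, 1], [-1, 1]] with P⁻¹ = [[-1, 1], [-1, 2]], and M = P·diag(-2, -3)·P⁻¹.
Then M^7 = P·diag(-128, -2187)·P⁻¹ = [[256, -2187], [128, -2187]] · [[-1, 1], [-1, 2]] = [[1931, -4118], [2059, -4246]].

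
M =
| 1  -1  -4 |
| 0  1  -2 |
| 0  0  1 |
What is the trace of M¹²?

3

M = I + N where N = [[0, -1, -4], [0, 0, -2], [0, 0, 0]] is strictly upper-triangular, so N³ = 0.
(I + N)¹² = I + 12·N + 66·N² = [[1, -12, 84], [0, 1, -24], [0, 0, 1]].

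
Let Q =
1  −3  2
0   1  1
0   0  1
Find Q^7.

[[1, −21, −49], [0, 1, 7], [0, 0, 1]]

Q = I + N where N = [[0, −3, 2], [0, 0, 1], [0, 0, 0]] is strictly upper-triangular, so N^3 = 0.
(I + N)^7 = I + 7·N + 21·N^2 = [[1, −21, −49], [0, 1, 7], [0, 0, 1]].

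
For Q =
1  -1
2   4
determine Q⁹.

tr Q = 5 and det Q = 6, so the characteristic polynomial is λ² − (5)λ + (6) with roots 3 and 2.
Eigenvectors give P = [[-1, -1], [2, 1]] with P⁻¹ = [[1, 1], [-2, -1]], and Q = P·diag(3, 2)·P⁻¹.
Then Q⁹ = P·diag(19683, 512)·P⁻¹ = [[-19683, -512], [39366, 512]] · [[1, 1], [-2, -1]] = [[-18659, -19171], [38342, 38854]].

[[-18659, -19171], [38342, 38854]]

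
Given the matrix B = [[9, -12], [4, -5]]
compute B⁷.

tr B = 4 and det B = 3, so the characteristic polynomial is λ² − (4)λ + (3) with roots 1 and 3.
Eigenvectors give P = [[-3, 2], [-2, 1]] with P⁻¹ = [[1, -2], [2, -3]], and B = P·diag(1, 3)·P⁻¹.
Then B⁷ = P·diag(1, 2187)·P⁻¹ = [[-3, 4374], [-2, 2187]] · [[1, -2], [2, -3]] = [[8745, -13116], [4372, -6557]].

[[8745, -13116], [4372, -6557]]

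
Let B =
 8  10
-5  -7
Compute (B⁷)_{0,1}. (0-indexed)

4630

tr B = 1 and det B = -6, so the characteristic polynomial is λ² − (1)λ + (-6) with roots -2 and 3.
Eigenvectors give P = [[-1, -2], [1, 1]] with P⁻¹ = [[1, 2], [-1, -1]], and B = P·diag(-2, 3)·P⁻¹.
Then B⁷ = P·diag(-128, 2187)·P⁻¹ = [[128, -4374], [-128, 2187]] · [[1, 2], [-1, -1]] = [[4502, 4630], [-2315, -2443]].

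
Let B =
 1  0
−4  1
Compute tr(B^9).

2

B = I + N where N = [[0, 0], [−4, 0]] is strictly lower-triangular, so N^2 = 0.
(I + N)^9 = I + 9·N = [[1, 0], [−36, 1]].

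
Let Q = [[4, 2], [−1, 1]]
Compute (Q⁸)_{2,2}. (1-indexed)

−6049

tr Q = 5 and det Q = 6, so the characteristic polynomial is λ² − (5)λ + (6) with roots 2 and 3.
Eigenvectors give P = [[−1, 2], [1, −1]] with P⁻¹ = [[1, 2], [1, 1]], and Q = P·diag(2, 3)·P⁻¹.
Then Q⁸ = P·diag(256, 6561)·P⁻¹ = [[−256, 13122], [256, −6561]] · [[1, 2], [1, 1]] = [[12866, 12610], [−6305, −6049]].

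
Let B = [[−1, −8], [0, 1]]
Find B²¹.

[[−1, −8], [0, 1]]

B² = I (check: tr B = 0 and det B = −1), so B²¹ = B since 21 is odd.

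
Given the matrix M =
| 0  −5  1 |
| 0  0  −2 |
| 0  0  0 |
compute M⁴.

M is strictly triangular, hence nilpotent: M³ = 0, so M⁴ = 0.

[[0, 0, 0], [0, 0, 0], [0, 0, 0]]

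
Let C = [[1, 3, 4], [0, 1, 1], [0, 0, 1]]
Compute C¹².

C = I + N where N = [[0, 3, 4], [0, 0, 1], [0, 0, 0]] is strictly upper-triangular, so N³ = 0.
(I + N)¹² = I + 12·N + 66·N² = [[1, 36, 246], [0, 1, 12], [0, 0, 1]].

[[1, 36, 246], [0, 1, 12], [0, 0, 1]]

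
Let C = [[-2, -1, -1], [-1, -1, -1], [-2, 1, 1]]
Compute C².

[[7, 2, 2], [5, 1, 1], [1, 2, 2]]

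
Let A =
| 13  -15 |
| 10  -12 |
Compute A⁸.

tr A = 1 and det A = -6, so the characteristic polynomial is λ² − (1)λ + (-6) with roots -2 and 3.
Eigenvectors give P = [[1, -3], [1, -2]] with P⁻¹ = [[-2, 3], [-1, 1]], and A = P·diag(-2, 3)·P⁻¹.
Then A⁸ = P·diag(256, 6561)·P⁻¹ = [[256, -19683], [256, -13122]] · [[-2, 3], [-1, 1]] = [[19171, -18915], [12610, -12354]].

[[19171, -18915], [12610, -12354]]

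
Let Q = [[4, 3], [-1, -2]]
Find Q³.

Q² = [[13, 6], [-2, 1]]
Q³ = [[46, 27], [-9, -8]]

[[46, 27], [-9, -8]]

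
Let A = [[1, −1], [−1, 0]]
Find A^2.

[[2, −1], [−1, 1]]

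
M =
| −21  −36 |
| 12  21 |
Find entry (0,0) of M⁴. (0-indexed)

tr M = 0 and det M = −9, so the characteristic polynomial is λ² − (0)λ + (−9) with roots 3 and −3.
Eigenvectors give P = [[−3, −2], [2, 1]] with P⁻¹ = [[1, 2], [−2, −3]], and M = P·diag(3, −3)·P⁻¹.
Then M⁴ = P·diag(81, 81)·P⁻¹ = [[−243, −162], [162, 81]] · [[1, 2], [−2, −3]] = [[81, 0], [0, 81]].

81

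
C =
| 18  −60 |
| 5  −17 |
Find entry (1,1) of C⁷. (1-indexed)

9132

tr C = 1 and det C = −6, so the characteristic polynomial is λ² − (1)λ + (−6) with roots 3 and −2.
Eigenvectors give P = [[4, 3], [1, 1]] with P⁻¹ = [[1, −3], [−1, 4]], and C = P·diag(3, −2)·P⁻¹.
Then C⁷ = P·diag(2187, −128)·P⁻¹ = [[8748, −384], [2187, −128]] · [[1, −3], [−1, 4]] = [[9132, −27780], [2315, −7073]].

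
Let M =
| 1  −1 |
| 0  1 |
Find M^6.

[[1, −6], [0, 1]]

M = I + N where N = [[0, −1], [0, 0]] is strictly upper-triangular, so N^2 = 0.
(I + N)^6 = I + 6·N = [[1, −6], [0, 1]].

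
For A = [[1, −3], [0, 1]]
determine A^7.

[[1, −21], [0, 1]]

A = I + N where N = [[0, −3], [0, 0]] is strictly upper-triangular, so N^2 = 0.
(I + N)^7 = I + 7·N = [[1, −21], [0, 1]].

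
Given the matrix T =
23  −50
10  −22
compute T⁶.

tr T = 1 and det T = −6, so the characteristic polynomial is λ² − (1)λ + (−6) with roots −2 and 3.
Eigenvectors give P = [[2, 5], [1, 2]] with P⁻¹ = [[−2, 5], [1, −2]], and T = P·diag(−2, 3)·P⁻¹.
Then T⁶ = P·diag(64, 729)·P⁻¹ = [[128, 3645], [64, 1458]] · [[−2, 5], [1, −2]] = [[3389, −6650], [1330, −2596]].

[[3389, −6650], [1330, −2596]]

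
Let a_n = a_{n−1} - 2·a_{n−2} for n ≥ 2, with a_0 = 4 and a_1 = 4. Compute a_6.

With companion matrix C = [[1, -2], [1, 0]], [a_n, a_{n−1}]ᵀ = C·[a_{n−1}, a_{n−2}]ᵀ, so [a_6, a_5]ᵀ = C^5·[a_1, a_0]ᵀ.
C^5 = [[5, 2], [-1, 6]], giving [a_6, a_5]ᵀ = [[28], [20]].

28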